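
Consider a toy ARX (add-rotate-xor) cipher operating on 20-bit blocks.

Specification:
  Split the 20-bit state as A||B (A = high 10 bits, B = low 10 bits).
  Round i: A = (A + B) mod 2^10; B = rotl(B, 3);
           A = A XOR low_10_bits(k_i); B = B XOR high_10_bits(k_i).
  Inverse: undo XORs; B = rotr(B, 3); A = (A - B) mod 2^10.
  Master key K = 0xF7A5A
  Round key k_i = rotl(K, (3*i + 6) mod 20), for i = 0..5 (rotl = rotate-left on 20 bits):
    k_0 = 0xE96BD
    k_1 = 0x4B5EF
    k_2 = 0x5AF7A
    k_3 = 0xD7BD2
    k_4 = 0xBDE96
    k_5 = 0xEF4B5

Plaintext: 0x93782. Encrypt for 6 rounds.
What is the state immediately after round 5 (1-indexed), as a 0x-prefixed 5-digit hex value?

s_0 = plaintext = 0x93782
s_1 = Round(s_0, k_0) = 0xDCBB2
s_2 = Round(s_1, k_1) = 0xB2CBA
s_3 = Round(s_2, k_2) = 0x3FCBA
s_4 = Round(s_3, k_3) = 0x9AE8F
s_5 = Round(s_4, k_4) = 0x9B28A
s_6 = Round(s_5, k_5) = 0x10FE8

0x9B28A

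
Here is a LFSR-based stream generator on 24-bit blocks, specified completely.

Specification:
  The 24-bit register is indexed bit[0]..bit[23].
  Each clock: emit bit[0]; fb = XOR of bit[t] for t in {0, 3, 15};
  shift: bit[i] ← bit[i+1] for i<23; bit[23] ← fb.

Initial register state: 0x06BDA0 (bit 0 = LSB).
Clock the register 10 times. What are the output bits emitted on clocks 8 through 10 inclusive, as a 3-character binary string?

110

reg_0 = 0x06BDA0
clock 1: out=0, reg = 0x835ED0
clock 2: out=0, reg = 0x41AF68
clock 3: out=0, reg = 0x20D7B4
clock 4: out=0, reg = 0x906BDA
clock 5: out=0, reg = 0xC835ED
clock 6: out=1, reg = 0x641AF6
clock 7: out=0, reg = 0x320D7B
clock 8: out=1, reg = 0x1906BD
clock 9: out=1, reg = 0x0C835E
clock 10: out=0, reg = 0x0641AF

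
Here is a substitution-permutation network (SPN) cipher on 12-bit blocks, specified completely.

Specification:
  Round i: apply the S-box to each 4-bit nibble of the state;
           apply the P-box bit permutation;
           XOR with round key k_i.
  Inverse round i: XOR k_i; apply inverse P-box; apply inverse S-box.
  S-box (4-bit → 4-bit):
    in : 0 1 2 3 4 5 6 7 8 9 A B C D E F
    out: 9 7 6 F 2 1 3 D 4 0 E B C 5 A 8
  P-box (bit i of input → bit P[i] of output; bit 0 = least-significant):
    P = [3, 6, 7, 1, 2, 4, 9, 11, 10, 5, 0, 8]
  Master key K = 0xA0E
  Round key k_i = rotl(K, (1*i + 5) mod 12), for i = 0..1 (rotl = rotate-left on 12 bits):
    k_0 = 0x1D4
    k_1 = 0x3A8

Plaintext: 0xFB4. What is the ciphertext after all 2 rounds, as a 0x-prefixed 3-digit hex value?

0x1A3

s_0 = plaintext = 0xFB4
s_1 = Round(s_0, k_0) = 0x880
s_2 = Round(s_1, k_1) = 0x1A3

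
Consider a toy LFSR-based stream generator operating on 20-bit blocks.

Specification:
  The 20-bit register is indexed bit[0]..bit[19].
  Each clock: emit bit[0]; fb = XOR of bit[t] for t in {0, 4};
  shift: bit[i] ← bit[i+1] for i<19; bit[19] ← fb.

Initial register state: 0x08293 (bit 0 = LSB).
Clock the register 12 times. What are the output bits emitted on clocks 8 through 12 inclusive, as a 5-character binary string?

reg_0 = 0x08293
clock 1: out=1, reg = 0x04149
clock 2: out=1, reg = 0x820A4
clock 3: out=0, reg = 0x41052
clock 4: out=0, reg = 0xA0829
clock 5: out=1, reg = 0xD0414
clock 6: out=0, reg = 0xE820A
clock 7: out=0, reg = 0x74105
clock 8: out=1, reg = 0xBA082
clock 9: out=0, reg = 0x5D041
clock 10: out=1, reg = 0xAE820
clock 11: out=0, reg = 0x57410
clock 12: out=0, reg = 0xABA08

10100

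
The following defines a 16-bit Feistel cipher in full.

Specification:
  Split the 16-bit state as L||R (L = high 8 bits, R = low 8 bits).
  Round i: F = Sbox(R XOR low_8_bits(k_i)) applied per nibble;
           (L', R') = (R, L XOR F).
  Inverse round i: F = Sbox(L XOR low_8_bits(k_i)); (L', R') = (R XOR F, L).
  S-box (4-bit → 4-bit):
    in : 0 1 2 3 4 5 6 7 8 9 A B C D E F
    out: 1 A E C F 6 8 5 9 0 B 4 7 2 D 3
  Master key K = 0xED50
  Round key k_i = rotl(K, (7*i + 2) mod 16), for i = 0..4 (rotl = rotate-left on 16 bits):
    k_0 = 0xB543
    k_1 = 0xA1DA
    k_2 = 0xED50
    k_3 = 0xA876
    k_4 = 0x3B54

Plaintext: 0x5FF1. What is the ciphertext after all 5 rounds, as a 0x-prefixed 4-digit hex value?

s_0 = plaintext = 0x5FF1
s_1 = Round(s_0, k_0) = 0xF111
s_2 = Round(s_1, k_1) = 0x1185
s_3 = Round(s_2, k_2) = 0x8537
s_4 = Round(s_3, k_3) = 0x377F
s_5 = Round(s_4, k_4) = 0x7FD3

0x7FD3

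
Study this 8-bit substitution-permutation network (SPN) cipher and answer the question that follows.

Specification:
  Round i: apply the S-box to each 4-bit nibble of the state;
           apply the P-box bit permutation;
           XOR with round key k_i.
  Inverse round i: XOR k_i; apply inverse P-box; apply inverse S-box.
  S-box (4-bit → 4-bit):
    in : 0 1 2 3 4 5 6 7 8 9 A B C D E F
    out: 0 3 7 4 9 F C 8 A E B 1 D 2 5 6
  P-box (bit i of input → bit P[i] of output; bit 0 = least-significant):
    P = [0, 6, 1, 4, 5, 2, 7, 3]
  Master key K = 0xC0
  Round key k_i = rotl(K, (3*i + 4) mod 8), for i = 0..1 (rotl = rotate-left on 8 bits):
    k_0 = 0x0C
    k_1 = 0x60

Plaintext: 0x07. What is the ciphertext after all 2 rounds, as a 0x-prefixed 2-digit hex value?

s_0 = plaintext = 0x07
s_1 = Round(s_0, k_0) = 0x1C
s_2 = Round(s_1, k_1) = 0x57

0x57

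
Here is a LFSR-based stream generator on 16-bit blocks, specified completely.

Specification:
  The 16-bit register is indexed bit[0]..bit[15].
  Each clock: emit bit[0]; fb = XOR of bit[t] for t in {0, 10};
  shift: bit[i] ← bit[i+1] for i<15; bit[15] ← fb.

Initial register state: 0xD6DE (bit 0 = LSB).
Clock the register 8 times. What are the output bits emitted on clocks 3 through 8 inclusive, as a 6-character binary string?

111011

reg_0 = 0xD6DE
clock 1: out=0, reg = 0xEB6F
clock 2: out=1, reg = 0xF5B7
clock 3: out=1, reg = 0x7ADB
clock 4: out=1, reg = 0xBD6D
clock 5: out=1, reg = 0x5EB6
clock 6: out=0, reg = 0xAF5B
clock 7: out=1, reg = 0x57AD
clock 8: out=1, reg = 0x2BD6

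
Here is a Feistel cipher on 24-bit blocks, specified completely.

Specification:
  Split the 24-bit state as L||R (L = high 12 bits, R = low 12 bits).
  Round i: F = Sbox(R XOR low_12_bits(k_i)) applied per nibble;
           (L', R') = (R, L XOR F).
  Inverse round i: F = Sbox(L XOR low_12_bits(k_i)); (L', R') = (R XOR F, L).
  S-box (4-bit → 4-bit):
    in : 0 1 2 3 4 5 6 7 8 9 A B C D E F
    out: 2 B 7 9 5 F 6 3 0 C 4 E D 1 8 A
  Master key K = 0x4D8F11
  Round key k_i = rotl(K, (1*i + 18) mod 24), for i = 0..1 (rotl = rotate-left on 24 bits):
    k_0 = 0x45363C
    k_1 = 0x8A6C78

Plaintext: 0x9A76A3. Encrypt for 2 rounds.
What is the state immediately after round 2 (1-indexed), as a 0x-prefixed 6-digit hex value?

s_0 = plaintext = 0x9A76A3
s_1 = Round(s_0, k_0) = 0x6A3B6D
s_2 = Round(s_1, k_1) = 0xB6D51C

0xB6D51C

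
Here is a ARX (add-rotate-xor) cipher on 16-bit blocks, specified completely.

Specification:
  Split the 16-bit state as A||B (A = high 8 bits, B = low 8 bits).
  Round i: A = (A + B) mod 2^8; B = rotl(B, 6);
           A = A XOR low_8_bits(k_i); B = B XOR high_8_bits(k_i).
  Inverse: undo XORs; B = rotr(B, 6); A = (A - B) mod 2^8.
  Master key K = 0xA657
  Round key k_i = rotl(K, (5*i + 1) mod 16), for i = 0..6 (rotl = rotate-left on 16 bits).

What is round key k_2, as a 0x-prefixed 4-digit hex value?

K = 0xA657
k_0 = rotl(K, (5*0+1) mod 16) = rotl(K, 1) = 0x4CAF
k_1 = rotl(K, (5*1+1) mod 16) = rotl(K, 6) = 0x95E9
k_2 = rotl(K, (5*2+1) mod 16) = rotl(K, 11) = 0xBD32

0xBD32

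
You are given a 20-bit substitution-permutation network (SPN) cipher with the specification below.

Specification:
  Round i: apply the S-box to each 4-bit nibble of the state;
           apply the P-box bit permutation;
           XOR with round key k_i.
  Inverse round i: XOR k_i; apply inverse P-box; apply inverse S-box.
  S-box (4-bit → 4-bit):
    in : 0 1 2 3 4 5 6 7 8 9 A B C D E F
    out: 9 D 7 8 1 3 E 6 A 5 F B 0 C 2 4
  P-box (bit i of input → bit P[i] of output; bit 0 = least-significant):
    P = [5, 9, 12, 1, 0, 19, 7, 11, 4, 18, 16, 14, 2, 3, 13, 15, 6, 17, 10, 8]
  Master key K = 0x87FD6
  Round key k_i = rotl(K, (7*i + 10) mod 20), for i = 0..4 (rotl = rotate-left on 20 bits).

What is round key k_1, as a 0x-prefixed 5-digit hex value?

0xD0FFA

K = 0x87FD6
k_0 = rotl(K, (7*0+10) mod 20) = rotl(K, 10) = 0xF5A1F
k_1 = rotl(K, (7*1+10) mod 20) = rotl(K, 17) = 0xD0FFA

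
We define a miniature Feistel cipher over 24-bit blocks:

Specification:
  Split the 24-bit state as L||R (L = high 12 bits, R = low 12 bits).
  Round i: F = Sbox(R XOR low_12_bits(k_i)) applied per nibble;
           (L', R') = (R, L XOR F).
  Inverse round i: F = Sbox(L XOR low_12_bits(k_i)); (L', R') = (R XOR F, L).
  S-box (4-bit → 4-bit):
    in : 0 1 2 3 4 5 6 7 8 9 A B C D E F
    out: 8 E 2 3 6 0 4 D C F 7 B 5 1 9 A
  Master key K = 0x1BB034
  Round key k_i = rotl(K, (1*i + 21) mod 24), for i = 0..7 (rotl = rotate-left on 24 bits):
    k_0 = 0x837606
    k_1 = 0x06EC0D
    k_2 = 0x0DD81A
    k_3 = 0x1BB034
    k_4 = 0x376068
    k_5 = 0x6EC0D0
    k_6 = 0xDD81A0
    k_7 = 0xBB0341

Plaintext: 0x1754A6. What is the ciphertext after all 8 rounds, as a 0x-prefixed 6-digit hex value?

s_0 = plaintext = 0x1754A6
s_1 = Round(s_0, k_0) = 0x4A630D
s_2 = Round(s_1, k_1) = 0x30DE2E
s_3 = Round(s_2, k_2) = 0xE2E73B
s_4 = Round(s_3, k_3) = 0x73B3A4
s_5 = Round(s_4, k_4) = 0x3A446E
s_6 = Round(s_5, k_5) = 0x46E51D
s_7 = Round(s_6, k_6) = 0x51D2DF
s_8 = Round(s_7, k_7) = 0x2DFBE4

0x2DFBE4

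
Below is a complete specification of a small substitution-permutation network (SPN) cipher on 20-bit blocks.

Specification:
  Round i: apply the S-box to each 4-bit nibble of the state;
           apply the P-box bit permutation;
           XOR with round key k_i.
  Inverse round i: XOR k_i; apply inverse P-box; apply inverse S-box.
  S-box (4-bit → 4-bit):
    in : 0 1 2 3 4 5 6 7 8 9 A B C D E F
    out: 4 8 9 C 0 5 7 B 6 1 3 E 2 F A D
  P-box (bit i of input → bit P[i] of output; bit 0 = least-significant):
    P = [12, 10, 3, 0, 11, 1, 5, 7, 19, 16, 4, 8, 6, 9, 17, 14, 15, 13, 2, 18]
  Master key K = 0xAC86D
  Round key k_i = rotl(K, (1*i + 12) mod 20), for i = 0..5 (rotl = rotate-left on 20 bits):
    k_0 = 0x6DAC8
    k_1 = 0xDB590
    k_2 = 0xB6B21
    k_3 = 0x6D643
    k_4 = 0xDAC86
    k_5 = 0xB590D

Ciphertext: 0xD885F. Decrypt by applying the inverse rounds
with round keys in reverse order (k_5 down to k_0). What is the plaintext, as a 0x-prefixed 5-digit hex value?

s_0 = ciphertext = 0xD885F
s_1 = InvRound(s_0, k_5) = 0x2F3C9
s_2 = InvRound(s_1, k_4) = 0x3D7AD
s_3 = InvRound(s_2, k_3) = 0x39EB0
s_4 = InvRound(s_3, k_2) = 0xA1F17
s_5 = InvRound(s_4, k_1) = 0xD8C71
s_6 = InvRound(s_5, k_0) = 0x4B63D

0x4B63D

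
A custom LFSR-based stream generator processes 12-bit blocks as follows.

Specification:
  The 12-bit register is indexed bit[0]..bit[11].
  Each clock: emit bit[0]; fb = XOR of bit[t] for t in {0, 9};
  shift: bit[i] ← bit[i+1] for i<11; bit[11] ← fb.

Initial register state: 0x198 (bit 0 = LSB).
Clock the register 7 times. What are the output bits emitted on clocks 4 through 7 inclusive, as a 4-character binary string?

1100

reg_0 = 0x198
clock 1: out=0, reg = 0x0CC
clock 2: out=0, reg = 0x066
clock 3: out=0, reg = 0x033
clock 4: out=1, reg = 0x819
clock 5: out=1, reg = 0xC0C
clock 6: out=0, reg = 0x606
clock 7: out=0, reg = 0xB03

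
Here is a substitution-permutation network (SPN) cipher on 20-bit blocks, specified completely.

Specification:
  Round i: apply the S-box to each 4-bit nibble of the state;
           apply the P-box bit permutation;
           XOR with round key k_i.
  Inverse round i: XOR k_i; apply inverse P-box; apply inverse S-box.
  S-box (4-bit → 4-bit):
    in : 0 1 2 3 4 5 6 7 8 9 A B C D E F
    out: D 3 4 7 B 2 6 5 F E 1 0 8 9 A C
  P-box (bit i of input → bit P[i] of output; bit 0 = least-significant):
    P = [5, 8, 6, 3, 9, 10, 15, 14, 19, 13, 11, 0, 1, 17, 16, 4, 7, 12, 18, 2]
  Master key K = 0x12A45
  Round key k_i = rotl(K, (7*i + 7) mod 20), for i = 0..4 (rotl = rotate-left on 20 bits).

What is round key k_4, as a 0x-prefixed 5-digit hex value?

K = 0x12A45
k_0 = rotl(K, (7*0+7) mod 20) = rotl(K, 7) = 0x52289
k_1 = rotl(K, (7*1+7) mod 20) = rotl(K, 14) = 0x144A9
k_2 = rotl(K, (7*2+7) mod 20) = rotl(K, 1) = 0x2548A
k_3 = rotl(K, (7*3+7) mod 20) = rotl(K, 8) = 0xA4512
k_4 = rotl(K, (7*4+7) mod 20) = rotl(K, 15) = 0x28952

0x28952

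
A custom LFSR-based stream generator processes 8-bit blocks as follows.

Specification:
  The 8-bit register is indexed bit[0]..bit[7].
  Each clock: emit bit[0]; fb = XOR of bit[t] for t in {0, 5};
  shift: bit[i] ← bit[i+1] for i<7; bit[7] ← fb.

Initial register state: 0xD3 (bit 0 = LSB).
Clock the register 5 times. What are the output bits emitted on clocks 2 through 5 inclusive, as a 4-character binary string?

1001

reg_0 = 0xD3
clock 1: out=1, reg = 0xE9
clock 2: out=1, reg = 0x74
clock 3: out=0, reg = 0xBA
clock 4: out=0, reg = 0xDD
clock 5: out=1, reg = 0xEE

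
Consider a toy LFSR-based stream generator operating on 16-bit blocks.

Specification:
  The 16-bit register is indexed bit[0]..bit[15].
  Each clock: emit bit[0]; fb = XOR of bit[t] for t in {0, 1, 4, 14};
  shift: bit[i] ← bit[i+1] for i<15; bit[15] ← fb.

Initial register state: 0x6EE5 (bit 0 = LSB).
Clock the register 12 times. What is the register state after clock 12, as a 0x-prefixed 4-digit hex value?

0x3186

reg_0 = 0x6EE5
clock 1: out=1, reg = 0x3772
clock 2: out=0, reg = 0x1BB9
clock 3: out=1, reg = 0x0DDC
clock 4: out=0, reg = 0x86EE
clock 5: out=0, reg = 0xC377
clock 6: out=1, reg = 0x61BB
clock 7: out=1, reg = 0x30DD
clock 8: out=1, reg = 0x186E
clock 9: out=0, reg = 0x8C37
clock 10: out=1, reg = 0xC61B
clock 11: out=1, reg = 0x630D
clock 12: out=1, reg = 0x3186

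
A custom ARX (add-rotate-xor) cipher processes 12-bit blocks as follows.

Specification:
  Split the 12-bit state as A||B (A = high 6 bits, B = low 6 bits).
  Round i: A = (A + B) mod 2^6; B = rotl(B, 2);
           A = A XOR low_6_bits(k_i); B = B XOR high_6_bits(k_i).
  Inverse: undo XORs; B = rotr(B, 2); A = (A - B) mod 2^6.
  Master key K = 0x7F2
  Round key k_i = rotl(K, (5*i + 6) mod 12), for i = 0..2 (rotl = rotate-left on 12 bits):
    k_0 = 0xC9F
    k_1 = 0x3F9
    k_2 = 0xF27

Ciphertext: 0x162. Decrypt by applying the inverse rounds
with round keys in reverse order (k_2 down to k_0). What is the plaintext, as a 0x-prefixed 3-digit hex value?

0x64E

s_0 = ciphertext = 0x162
s_1 = InvRound(s_0, k_2) = 0xEE7
s_2 = InvRound(s_1, k_1) = 0xE0A
s_3 = InvRound(s_2, k_0) = 0x64E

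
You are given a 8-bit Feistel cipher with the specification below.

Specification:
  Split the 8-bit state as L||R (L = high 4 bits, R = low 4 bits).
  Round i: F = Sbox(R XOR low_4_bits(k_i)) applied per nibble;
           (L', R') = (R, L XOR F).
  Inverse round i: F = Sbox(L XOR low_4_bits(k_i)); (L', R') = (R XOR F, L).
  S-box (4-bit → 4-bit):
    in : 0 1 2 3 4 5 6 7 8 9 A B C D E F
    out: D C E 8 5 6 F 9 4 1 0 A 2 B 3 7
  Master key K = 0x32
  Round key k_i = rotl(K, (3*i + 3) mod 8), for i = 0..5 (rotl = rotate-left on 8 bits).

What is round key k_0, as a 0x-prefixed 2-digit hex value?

0x91

K = 0x32
k_0 = rotl(K, (3*0+3) mod 8) = rotl(K, 3) = 0x91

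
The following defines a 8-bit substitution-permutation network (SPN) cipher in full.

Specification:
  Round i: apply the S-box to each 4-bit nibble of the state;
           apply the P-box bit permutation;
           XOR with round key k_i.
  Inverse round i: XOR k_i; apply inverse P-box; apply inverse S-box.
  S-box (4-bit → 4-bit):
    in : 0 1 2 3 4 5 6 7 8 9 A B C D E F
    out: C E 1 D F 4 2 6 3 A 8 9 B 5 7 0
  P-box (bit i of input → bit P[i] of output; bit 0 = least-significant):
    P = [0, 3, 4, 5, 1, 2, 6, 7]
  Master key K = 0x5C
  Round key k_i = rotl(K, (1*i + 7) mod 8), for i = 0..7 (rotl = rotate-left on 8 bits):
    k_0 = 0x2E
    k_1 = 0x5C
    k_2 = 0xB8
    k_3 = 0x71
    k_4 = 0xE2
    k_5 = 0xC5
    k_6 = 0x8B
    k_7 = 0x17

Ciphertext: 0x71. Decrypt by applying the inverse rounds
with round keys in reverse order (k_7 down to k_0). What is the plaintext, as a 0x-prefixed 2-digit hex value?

0xBE

s_0 = ciphertext = 0x71
s_1 = InvRound(s_0, k_7) = 0xEA
s_2 = InvRound(s_1, k_6) = 0x5B
s_3 = InvRound(s_2, k_5) = 0xC7
s_4 = InvRound(s_3, k_4) = 0x6B
s_5 = InvRound(s_4, k_3) = 0x27
s_6 = InvRound(s_5, k_2) = 0xCE
s_7 = InvRound(s_6, k_1) = 0xB5
s_8 = InvRound(s_7, k_0) = 0xBE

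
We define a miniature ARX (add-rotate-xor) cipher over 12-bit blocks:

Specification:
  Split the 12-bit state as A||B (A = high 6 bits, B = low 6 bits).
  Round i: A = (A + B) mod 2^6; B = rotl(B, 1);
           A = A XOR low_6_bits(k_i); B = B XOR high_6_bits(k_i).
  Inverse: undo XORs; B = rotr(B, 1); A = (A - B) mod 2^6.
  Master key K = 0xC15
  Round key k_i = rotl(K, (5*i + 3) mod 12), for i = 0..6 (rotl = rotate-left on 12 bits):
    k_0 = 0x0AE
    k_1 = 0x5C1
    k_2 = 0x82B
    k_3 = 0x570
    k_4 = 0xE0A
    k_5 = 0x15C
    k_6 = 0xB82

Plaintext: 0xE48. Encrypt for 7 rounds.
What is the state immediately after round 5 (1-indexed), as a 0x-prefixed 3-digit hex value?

0x00E

s_0 = plaintext = 0xE48
s_1 = Round(s_0, k_0) = 0xBD2
s_2 = Round(s_1, k_1) = 0x033
s_3 = Round(s_2, k_2) = 0x607
s_4 = Round(s_3, k_3) = 0xBDB
s_5 = Round(s_4, k_4) = 0x00E
s_6 = Round(s_5, k_5) = 0x499
s_7 = Round(s_6, k_6) = 0xA5C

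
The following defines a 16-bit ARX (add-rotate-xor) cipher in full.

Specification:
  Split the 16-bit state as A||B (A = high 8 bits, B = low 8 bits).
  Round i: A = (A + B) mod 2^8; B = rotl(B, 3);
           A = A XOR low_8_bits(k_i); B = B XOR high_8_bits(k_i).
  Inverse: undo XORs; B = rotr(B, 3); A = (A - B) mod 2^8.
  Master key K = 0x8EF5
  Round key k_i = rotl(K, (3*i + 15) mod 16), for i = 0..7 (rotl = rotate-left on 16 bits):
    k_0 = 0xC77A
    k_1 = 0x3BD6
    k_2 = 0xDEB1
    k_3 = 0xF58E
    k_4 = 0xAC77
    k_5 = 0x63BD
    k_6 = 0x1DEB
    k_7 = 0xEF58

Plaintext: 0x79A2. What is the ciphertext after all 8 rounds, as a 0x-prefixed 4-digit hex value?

0x8100

s_0 = plaintext = 0x79A2
s_1 = Round(s_0, k_0) = 0x61D2
s_2 = Round(s_1, k_1) = 0xE5AD
s_3 = Round(s_2, k_2) = 0x23B3
s_4 = Round(s_3, k_3) = 0x5868
s_5 = Round(s_4, k_4) = 0xB7EF
s_6 = Round(s_5, k_5) = 0x1B1C
s_7 = Round(s_6, k_6) = 0xDCFD
s_8 = Round(s_7, k_7) = 0x8100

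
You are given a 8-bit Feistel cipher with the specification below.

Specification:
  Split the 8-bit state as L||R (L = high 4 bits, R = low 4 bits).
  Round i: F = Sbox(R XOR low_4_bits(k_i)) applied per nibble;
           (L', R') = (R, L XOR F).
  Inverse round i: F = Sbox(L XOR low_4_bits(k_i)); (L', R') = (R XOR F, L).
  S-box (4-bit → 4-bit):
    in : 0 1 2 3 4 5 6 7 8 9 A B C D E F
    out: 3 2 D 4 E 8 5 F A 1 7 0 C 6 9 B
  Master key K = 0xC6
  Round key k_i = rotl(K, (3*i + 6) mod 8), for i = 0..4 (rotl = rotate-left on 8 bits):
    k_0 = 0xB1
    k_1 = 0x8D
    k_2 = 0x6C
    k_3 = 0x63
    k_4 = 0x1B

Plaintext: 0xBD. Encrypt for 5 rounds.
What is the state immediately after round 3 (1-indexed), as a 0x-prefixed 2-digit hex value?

0xA2

s_0 = plaintext = 0xBD
s_1 = Round(s_0, k_0) = 0xD7
s_2 = Round(s_1, k_1) = 0x7A
s_3 = Round(s_2, k_2) = 0xA2
s_4 = Round(s_3, k_3) = 0x28
s_5 = Round(s_4, k_4) = 0x86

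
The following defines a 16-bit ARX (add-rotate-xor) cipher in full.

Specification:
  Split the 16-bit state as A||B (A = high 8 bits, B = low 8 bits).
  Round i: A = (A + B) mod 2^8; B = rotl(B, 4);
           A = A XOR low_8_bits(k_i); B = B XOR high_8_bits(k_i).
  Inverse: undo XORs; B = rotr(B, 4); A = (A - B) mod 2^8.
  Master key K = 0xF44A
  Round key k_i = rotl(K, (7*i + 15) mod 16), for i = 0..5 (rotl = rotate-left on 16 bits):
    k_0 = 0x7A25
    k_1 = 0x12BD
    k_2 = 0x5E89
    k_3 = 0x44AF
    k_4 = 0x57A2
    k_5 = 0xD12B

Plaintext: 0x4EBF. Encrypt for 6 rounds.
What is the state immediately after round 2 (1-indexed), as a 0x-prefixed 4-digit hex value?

s_0 = plaintext = 0x4EBF
s_1 = Round(s_0, k_0) = 0x2881
s_2 = Round(s_1, k_1) = 0x140A
s_3 = Round(s_2, k_2) = 0x97FE
s_4 = Round(s_3, k_3) = 0x3AAB
s_5 = Round(s_4, k_4) = 0x47ED
s_6 = Round(s_5, k_5) = 0x1F0F

0x140A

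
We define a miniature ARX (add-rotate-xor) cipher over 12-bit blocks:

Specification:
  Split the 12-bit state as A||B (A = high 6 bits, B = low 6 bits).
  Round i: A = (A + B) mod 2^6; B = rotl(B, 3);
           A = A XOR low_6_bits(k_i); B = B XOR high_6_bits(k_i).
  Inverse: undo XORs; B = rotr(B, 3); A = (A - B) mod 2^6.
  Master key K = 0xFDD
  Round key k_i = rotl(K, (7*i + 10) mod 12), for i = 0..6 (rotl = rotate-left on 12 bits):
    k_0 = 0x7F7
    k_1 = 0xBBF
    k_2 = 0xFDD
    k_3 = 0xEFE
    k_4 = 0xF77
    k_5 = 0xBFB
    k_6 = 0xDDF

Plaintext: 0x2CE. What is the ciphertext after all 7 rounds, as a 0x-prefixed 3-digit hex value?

0xC8C

s_0 = plaintext = 0x2CE
s_1 = Round(s_0, k_0) = 0xBAE
s_2 = Round(s_1, k_1) = 0x8DB
s_3 = Round(s_2, k_2) = 0x8E4
s_4 = Round(s_3, k_3) = 0xE5F
s_5 = Round(s_4, k_4) = 0xBC6
s_6 = Round(s_5, k_5) = 0x39F
s_7 = Round(s_6, k_6) = 0xC8C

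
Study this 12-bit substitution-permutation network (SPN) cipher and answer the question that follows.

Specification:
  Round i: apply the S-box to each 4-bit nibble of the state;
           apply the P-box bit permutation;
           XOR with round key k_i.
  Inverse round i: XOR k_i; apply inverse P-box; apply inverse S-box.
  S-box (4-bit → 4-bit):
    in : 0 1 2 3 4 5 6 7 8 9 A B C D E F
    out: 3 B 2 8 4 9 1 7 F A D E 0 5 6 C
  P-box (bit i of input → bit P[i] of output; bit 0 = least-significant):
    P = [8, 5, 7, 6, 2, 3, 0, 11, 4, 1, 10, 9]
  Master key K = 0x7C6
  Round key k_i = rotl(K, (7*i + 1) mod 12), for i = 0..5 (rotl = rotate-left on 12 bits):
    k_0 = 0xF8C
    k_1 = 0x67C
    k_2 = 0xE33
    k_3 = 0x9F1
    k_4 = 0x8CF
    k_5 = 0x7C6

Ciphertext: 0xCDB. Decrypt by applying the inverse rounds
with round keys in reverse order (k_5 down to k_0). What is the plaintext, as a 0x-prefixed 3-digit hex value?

0xC02

s_0 = ciphertext = 0xCDB
s_1 = InvRound(s_0, k_5) = 0x586
s_2 = InvRound(s_1, k_4) = 0x4B5
s_3 = InvRound(s_2, k_3) = 0x455
s_4 = InvRound(s_3, k_2) = 0x959
s_5 = InvRound(s_4, k_1) = 0xFA0
s_6 = InvRound(s_5, k_0) = 0xC02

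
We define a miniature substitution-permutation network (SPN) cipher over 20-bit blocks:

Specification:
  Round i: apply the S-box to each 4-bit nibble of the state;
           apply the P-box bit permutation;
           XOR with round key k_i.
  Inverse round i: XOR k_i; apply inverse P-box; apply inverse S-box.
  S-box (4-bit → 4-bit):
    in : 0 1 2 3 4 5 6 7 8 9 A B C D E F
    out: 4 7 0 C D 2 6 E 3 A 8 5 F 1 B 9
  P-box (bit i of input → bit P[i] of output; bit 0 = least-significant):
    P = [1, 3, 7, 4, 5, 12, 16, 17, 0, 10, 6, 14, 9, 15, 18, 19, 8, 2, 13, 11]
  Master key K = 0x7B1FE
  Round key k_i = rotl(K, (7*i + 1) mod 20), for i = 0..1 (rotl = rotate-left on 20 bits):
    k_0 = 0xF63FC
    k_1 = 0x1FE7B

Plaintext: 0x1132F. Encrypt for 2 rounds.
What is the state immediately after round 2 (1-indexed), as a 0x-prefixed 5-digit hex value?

s_0 = plaintext = 0x1132F
s_1 = Round(s_0, k_0) = 0xB80AA
s_2 = Round(s_1, k_1) = 0x35D2B

0x35D2B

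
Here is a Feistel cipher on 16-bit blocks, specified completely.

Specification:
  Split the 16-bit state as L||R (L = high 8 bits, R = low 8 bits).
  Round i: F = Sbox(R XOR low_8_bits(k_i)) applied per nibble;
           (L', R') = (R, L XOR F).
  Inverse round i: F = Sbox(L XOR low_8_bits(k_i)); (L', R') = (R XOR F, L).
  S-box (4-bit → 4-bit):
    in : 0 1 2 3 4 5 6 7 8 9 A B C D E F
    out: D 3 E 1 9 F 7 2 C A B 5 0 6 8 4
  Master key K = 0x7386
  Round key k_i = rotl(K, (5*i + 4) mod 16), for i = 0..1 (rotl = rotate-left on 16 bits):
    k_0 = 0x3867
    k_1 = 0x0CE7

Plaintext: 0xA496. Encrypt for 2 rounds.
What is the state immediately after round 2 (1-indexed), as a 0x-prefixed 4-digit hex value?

0xE74B

s_0 = plaintext = 0xA496
s_1 = Round(s_0, k_0) = 0x96E7
s_2 = Round(s_1, k_1) = 0xE74B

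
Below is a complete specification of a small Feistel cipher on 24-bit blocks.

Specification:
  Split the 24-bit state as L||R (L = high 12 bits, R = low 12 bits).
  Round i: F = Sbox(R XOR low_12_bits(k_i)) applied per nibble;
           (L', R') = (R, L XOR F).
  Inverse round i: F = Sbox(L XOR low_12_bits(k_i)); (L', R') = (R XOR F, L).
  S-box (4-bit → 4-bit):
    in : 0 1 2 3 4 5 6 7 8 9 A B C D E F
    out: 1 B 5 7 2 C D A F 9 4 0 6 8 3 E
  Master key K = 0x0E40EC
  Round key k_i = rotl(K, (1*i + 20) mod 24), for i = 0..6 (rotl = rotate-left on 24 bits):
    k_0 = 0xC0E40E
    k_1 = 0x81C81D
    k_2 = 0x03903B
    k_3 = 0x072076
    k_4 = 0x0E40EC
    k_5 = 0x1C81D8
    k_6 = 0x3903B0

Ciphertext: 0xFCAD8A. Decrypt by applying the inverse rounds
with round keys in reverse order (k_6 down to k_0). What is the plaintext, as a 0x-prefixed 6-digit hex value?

s_0 = ciphertext = 0xFCAD8A
s_1 = InvRound(s_0, k_6) = 0xB2EFCA
s_2 = InvRound(s_1, k_5) = 0xB27B2E
s_3 = InvRound(s_2, k_4) = 0xB4EB27
s_4 = InvRound(s_3, k_3) = 0xB58B4E
s_5 = InvRound(s_4, k_2) = 0xB99B58
s_6 = InvRound(s_5, k_1) = 0xCAAB99
s_7 = InvRound(s_6, k_0) = 0x4DBCAA

0x4DBCAA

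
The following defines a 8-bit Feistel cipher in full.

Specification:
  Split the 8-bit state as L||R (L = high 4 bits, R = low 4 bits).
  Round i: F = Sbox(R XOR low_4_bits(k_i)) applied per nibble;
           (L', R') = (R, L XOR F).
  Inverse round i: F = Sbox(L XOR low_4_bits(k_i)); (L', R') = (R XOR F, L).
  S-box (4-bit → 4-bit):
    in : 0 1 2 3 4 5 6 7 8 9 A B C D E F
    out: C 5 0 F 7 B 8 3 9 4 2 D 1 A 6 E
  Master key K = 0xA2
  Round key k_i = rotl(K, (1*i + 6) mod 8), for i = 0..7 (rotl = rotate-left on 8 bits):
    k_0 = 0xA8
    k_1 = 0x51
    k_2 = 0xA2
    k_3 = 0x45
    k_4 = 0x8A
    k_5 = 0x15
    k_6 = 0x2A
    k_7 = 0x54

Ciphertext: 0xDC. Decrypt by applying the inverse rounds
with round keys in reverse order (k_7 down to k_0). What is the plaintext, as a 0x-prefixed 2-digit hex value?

0x43

s_0 = ciphertext = 0xDC
s_1 = InvRound(s_0, k_7) = 0x8D
s_2 = InvRound(s_1, k_6) = 0xD8
s_3 = InvRound(s_2, k_5) = 0x1D
s_4 = InvRound(s_3, k_4) = 0x01
s_5 = InvRound(s_4, k_3) = 0xA0
s_6 = InvRound(s_5, k_2) = 0x9A
s_7 = InvRound(s_6, k_1) = 0x39
s_8 = InvRound(s_7, k_0) = 0x43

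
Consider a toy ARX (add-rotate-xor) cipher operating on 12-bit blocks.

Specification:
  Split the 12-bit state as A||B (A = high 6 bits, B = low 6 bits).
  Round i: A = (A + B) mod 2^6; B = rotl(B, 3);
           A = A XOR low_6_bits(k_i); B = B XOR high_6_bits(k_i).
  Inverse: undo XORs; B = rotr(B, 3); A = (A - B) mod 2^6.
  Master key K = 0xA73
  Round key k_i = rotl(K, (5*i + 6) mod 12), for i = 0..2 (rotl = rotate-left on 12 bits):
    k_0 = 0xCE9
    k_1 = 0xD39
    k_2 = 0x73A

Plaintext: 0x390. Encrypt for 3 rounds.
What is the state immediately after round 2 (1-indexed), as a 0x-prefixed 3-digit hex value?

0x47A

s_0 = plaintext = 0x390
s_1 = Round(s_0, k_0) = 0xDF1
s_2 = Round(s_1, k_1) = 0x47A
s_3 = Round(s_2, k_2) = 0xC4B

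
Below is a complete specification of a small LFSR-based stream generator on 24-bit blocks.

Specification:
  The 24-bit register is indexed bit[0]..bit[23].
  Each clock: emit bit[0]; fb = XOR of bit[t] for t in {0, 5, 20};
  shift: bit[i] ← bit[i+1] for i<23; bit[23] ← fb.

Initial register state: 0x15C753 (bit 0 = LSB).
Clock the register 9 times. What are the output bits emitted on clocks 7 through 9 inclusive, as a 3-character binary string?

101

reg_0 = 0x15C753
clock 1: out=1, reg = 0x0AE3A9
clock 2: out=1, reg = 0x0571D4
clock 3: out=0, reg = 0x02B8EA
clock 4: out=0, reg = 0x815C75
clock 5: out=1, reg = 0x40AE3A
clock 6: out=0, reg = 0xA0571D
clock 7: out=1, reg = 0xD02B8E
clock 8: out=0, reg = 0xE815C7
clock 9: out=1, reg = 0xF40AE3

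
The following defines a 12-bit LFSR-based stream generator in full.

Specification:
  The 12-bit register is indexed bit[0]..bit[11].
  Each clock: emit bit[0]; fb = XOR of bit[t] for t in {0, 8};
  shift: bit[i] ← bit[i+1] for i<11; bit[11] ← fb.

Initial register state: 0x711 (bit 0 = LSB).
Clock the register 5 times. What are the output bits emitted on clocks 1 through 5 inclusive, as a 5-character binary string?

reg_0 = 0x711
clock 1: out=1, reg = 0x388
clock 2: out=0, reg = 0x9C4
clock 3: out=0, reg = 0xCE2
clock 4: out=0, reg = 0x671
clock 5: out=1, reg = 0xB38

10001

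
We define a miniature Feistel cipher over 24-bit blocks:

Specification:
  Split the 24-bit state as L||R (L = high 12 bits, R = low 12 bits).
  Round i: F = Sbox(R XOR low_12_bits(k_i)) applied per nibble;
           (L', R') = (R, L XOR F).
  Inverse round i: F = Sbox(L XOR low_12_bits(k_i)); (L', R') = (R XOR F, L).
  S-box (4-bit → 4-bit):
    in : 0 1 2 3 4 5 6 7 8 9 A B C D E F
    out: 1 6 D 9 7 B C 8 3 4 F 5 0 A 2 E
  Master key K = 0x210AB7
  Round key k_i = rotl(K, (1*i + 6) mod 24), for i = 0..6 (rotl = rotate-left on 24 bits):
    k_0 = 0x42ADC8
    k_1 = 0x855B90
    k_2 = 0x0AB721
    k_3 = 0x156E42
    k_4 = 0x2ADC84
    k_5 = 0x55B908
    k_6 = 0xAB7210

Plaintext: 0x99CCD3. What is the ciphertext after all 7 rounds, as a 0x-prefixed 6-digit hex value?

0xCACB40

s_0 = plaintext = 0x99CCD3
s_1 = Round(s_0, k_0) = 0xCD3FF9
s_2 = Round(s_1, k_1) = 0xFF9B17
s_3 = Round(s_2, k_2) = 0xB17F65
s_4 = Round(s_3, k_3) = 0xF65DCF
s_5 = Round(s_4, k_4) = 0xDCF910
s_6 = Round(s_5, k_5) = 0x910CAC
s_7 = Round(s_6, k_6) = 0xCACB40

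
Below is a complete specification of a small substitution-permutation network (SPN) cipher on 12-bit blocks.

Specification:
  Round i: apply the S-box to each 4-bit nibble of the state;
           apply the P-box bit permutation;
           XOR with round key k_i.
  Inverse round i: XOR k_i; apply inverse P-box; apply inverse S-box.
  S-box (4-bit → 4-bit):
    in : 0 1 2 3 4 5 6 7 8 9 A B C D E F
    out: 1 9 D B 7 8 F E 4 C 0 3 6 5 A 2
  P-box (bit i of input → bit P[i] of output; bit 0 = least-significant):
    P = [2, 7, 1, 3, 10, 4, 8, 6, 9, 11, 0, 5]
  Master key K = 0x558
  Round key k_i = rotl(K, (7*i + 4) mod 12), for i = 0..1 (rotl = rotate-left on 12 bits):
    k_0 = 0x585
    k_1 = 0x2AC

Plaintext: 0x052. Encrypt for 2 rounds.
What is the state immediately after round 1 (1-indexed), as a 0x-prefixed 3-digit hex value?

0x7CB

s_0 = plaintext = 0x052
s_1 = Round(s_0, k_0) = 0x7CB
s_2 = Round(s_1, k_1) = 0xB19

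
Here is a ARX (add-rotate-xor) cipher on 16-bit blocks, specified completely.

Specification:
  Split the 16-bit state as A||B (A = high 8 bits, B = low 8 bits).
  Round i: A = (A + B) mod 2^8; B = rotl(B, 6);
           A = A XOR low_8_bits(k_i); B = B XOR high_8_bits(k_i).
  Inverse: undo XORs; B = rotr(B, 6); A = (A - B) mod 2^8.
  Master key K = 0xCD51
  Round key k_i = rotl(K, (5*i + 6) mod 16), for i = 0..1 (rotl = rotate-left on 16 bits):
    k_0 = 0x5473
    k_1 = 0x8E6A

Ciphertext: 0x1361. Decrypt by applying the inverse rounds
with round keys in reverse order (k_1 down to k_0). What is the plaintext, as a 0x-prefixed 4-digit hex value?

0x1AAF

s_0 = ciphertext = 0x1361
s_1 = InvRound(s_0, k_1) = 0xBABF
s_2 = InvRound(s_1, k_0) = 0x1AAF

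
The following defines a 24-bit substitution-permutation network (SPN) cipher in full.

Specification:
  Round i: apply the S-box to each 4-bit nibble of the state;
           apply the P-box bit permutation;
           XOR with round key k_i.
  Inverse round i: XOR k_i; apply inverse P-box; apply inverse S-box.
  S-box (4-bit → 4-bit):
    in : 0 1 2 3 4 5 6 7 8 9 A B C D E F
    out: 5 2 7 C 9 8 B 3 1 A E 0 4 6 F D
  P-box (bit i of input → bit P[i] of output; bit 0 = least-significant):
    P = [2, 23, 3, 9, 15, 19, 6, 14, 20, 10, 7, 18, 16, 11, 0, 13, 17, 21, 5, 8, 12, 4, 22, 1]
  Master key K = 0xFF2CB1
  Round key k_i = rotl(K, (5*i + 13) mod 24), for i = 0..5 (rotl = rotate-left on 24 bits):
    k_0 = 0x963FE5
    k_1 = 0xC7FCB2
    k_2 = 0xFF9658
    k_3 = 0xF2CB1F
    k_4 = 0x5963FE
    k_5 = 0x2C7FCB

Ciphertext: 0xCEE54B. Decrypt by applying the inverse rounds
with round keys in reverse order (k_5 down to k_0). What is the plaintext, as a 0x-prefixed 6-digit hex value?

0x92328F

s_0 = ciphertext = 0xCEE54B
s_1 = InvRound(s_0, k_5) = 0x071C89
s_2 = InvRound(s_1, k_4) = 0xEFA6A4
s_3 = InvRound(s_2, k_3) = 0x93EE9C
s_4 = InvRound(s_3, k_2) = 0x0193A8
s_5 = InvRound(s_4, k_1) = 0xA4995A
s_6 = InvRound(s_5, k_0) = 0x92328F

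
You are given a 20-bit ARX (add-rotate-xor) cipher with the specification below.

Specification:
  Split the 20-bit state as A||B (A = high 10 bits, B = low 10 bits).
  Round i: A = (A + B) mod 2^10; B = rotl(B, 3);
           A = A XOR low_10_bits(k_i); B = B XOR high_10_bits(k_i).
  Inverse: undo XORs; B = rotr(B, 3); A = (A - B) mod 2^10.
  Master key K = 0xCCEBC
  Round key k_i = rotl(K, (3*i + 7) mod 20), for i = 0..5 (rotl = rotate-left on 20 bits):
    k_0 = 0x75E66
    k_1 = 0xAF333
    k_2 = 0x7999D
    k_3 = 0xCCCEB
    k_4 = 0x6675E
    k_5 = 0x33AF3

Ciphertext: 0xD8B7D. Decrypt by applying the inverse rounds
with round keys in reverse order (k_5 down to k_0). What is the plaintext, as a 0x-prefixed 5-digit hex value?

0x2BD93

s_0 = ciphertext = 0xD8B7D
s_1 = InvRound(s_0, k_5) = 0xE6DF6
s_2 = InvRound(s_1, k_4) = 0x4E38D
s_3 = InvRound(s_2, k_3) = 0xAF317
s_4 = InvRound(s_3, k_2) = 0x90CDE
s_5 = InvRound(s_4, k_1) = 0x0914C
s_6 = InvRound(s_5, k_0) = 0x2BD93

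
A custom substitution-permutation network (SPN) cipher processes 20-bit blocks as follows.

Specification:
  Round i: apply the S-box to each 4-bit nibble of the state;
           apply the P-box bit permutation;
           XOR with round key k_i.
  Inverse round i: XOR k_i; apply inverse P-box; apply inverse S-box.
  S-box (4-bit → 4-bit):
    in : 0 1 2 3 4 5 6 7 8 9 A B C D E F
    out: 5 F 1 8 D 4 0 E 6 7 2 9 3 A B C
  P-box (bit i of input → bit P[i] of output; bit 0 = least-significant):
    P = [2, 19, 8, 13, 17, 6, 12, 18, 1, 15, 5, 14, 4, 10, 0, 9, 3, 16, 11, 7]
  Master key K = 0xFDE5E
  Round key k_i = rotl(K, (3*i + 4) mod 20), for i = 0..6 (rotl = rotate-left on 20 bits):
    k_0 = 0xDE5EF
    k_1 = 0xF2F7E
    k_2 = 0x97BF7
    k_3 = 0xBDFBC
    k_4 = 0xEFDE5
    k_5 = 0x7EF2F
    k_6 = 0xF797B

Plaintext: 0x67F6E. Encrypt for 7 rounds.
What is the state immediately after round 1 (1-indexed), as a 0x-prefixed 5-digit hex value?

0x583CA

s_0 = plaintext = 0x67F6E
s_1 = Round(s_0, k_0) = 0x583CA
s_2 = Round(s_1, k_1) = 0x5633F
s_3 = Round(s_2, k_2) = 0xD12F7
s_4 = Round(s_3, k_3) = 0x6E82F
s_5 = Round(s_4, k_4) = 0xC5AD5
s_6 = Round(s_5, k_5) = 0x26E66
s_7 = Round(s_6, k_6) = 0xFB971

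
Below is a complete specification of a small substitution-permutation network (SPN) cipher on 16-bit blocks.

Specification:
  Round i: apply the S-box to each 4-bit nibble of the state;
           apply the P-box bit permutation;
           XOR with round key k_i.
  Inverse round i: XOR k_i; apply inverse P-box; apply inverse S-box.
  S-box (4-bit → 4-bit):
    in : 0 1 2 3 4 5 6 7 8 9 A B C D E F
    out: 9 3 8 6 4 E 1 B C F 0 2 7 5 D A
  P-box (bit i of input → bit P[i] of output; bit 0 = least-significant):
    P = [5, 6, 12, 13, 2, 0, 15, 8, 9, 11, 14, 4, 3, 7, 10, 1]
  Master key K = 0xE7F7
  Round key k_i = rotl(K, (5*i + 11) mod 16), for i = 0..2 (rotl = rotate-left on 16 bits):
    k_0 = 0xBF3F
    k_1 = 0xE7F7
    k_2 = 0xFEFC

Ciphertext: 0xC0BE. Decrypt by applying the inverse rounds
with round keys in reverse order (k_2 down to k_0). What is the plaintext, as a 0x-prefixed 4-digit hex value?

s_0 = ciphertext = 0xC0BE
s_1 = InvRound(s_0, k_2) = 0x81A5
s_2 = InvRound(s_1, k_1) = 0x8EAF
s_3 = InvRound(s_2, k_0) = 0xB228

0xB228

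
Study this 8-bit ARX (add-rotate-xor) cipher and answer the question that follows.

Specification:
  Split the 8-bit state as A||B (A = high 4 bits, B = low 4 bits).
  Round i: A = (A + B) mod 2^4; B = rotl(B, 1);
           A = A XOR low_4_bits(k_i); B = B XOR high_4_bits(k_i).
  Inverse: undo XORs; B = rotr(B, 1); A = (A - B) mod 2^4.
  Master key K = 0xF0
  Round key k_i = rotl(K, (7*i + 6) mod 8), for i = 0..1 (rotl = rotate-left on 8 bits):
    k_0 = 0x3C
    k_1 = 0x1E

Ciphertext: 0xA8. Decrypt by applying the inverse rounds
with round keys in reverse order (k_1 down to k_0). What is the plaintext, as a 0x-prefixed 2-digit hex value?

s_0 = ciphertext = 0xA8
s_1 = InvRound(s_0, k_1) = 0x8C
s_2 = InvRound(s_1, k_0) = 0x5F

0x5F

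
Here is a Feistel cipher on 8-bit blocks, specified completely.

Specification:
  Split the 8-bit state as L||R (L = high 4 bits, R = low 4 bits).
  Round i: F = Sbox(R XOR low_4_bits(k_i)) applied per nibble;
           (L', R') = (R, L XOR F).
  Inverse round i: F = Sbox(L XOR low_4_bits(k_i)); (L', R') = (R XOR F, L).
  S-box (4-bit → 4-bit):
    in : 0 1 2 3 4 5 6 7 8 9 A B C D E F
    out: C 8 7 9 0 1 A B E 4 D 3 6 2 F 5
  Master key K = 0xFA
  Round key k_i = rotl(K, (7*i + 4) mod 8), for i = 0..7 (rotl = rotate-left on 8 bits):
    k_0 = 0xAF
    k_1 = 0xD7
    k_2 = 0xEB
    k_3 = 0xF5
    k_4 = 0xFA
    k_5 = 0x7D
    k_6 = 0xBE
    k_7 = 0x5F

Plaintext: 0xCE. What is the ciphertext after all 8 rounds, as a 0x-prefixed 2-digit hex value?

0x12

s_0 = plaintext = 0xCE
s_1 = Round(s_0, k_0) = 0xE4
s_2 = Round(s_1, k_1) = 0x47
s_3 = Round(s_2, k_2) = 0x72
s_4 = Round(s_3, k_3) = 0x2C
s_5 = Round(s_4, k_4) = 0xC8
s_6 = Round(s_5, k_5) = 0x8D
s_7 = Round(s_6, k_6) = 0xD1
s_8 = Round(s_7, k_7) = 0x12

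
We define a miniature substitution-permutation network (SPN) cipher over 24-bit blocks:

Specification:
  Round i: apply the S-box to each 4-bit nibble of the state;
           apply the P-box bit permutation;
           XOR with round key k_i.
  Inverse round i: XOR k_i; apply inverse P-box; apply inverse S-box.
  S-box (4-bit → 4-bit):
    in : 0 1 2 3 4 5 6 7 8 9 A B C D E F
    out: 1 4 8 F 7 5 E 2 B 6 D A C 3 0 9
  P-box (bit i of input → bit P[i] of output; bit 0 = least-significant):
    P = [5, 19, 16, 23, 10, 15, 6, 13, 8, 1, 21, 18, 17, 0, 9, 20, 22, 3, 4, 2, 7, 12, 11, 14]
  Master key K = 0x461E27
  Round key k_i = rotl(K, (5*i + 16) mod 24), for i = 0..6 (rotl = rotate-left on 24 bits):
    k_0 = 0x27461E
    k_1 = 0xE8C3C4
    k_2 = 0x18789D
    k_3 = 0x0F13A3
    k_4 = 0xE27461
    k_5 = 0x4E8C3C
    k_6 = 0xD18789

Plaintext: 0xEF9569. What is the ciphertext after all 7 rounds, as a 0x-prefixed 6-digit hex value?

s_0 = plaintext = 0xEF9569
s_1 = Round(s_0, k_0) = 0x4EE55B
s_2 = Round(s_1, k_1) = 0x40DE04
s_3 = Round(s_2, k_2) = 0x53643C
s_4 = Round(s_3, k_3) = 0xFEBC7C
s_5 = Round(s_4, k_4) = 0x57B4E0
s_6 = Round(s_5, k_5) = 0x7E8597
s_7 = Round(s_6, k_6) = 0xEB16C8

0xEB16C8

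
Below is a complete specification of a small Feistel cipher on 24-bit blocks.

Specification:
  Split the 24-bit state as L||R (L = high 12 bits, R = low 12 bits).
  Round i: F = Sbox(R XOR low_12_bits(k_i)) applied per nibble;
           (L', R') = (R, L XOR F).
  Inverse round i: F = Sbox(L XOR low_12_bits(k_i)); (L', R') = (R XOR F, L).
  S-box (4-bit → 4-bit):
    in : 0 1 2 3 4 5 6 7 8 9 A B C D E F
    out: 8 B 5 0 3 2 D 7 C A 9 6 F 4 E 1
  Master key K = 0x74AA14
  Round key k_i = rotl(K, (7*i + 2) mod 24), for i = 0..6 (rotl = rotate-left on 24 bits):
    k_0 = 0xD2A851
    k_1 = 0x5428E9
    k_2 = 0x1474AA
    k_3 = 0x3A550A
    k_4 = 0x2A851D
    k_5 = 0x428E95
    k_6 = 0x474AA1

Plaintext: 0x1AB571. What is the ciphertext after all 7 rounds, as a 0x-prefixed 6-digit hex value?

0x1EEADE

s_0 = plaintext = 0x1AB571
s_1 = Round(s_0, k_0) = 0x5715F3
s_2 = Round(s_1, k_1) = 0x5F31C8
s_3 = Round(s_2, k_2) = 0x1C8726
s_4 = Round(s_3, k_3) = 0x726497
s_5 = Round(s_4, k_4) = 0x497CEF
s_6 = Round(s_5, k_5) = 0xCEF1EE
s_7 = Round(s_6, k_6) = 0x1EEADE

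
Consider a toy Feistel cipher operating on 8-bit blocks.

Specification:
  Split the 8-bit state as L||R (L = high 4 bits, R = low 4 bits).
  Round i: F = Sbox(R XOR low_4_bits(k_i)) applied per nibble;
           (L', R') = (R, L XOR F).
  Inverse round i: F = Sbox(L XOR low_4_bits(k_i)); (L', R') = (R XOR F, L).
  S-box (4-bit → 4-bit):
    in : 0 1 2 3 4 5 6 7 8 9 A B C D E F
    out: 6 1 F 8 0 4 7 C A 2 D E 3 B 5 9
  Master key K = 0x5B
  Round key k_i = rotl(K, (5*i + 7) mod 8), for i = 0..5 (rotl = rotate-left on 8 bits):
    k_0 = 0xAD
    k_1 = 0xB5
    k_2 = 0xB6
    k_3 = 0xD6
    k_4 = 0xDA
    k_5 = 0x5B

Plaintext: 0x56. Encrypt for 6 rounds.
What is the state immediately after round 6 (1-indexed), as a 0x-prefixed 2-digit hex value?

s_0 = plaintext = 0x56
s_1 = Round(s_0, k_0) = 0x6B
s_2 = Round(s_1, k_1) = 0xB3
s_3 = Round(s_2, k_2) = 0x3F
s_4 = Round(s_3, k_3) = 0xF1
s_5 = Round(s_4, k_4) = 0x11
s_6 = Round(s_5, k_5) = 0x1C

0x1C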